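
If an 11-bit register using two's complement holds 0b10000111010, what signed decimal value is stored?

-966

MSB is 1, so the value is negative.
Invert: 01111000101. Add 1: 01111000110 = 966. So the value is −966.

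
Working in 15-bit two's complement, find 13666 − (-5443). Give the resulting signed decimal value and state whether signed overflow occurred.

-13659; overflow

13666 → 011010101100010
-5443 → 110101010111101
Subtract via negate-and-add: invert 110101010111101 + 1 = 001010101000011 (i.e. 5443).
  011010101100010
+ 001010101000011
= 100101010100101
Result 100101010100101: MSB = 1 → 19109 − 32768 = -13659.
Both addends (after negating the subtrahend) are non-negative but the stored result is negative: signed overflow. The true value 13666 − (-5443) = 19109 lies outside [-16384, 16383].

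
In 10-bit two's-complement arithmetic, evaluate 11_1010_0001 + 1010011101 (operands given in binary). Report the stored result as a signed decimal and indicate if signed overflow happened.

-450; no overflow

11_1010_0001 → 1110100001 = -95 (signed)
1010011101 = -355 (signed)
  1110100001
+ 1010011101
= 1000111110  (discard carry-out 1)
Result 1000111110: MSB = 1 → 574 − 1024 = -450.
Both addends are negative and so is the stored result: no signed overflow.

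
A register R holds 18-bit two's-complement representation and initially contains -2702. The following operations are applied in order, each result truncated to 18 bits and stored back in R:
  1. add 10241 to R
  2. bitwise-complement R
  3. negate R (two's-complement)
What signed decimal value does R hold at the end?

7540

Start: R = -2702 = 111111010101110010.
R = -2702 + 10241 = 7539 = 000001110101110011
R = NOT 000001110101110011 = 111110001010001100 = -7540
R = −(-7540) = 7540 = 000001110101110100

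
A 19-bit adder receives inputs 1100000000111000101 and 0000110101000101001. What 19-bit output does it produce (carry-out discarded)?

1100110101111101110

  1100000000111000101
+ 0000110101000101001
= 1100110101111101110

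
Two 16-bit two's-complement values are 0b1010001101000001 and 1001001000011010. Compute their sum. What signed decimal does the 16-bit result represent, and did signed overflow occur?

0b1010001101000001 → 1010001101000001 = -23743 (signed)
1001001000011010 = -28134 (signed)
  1010001101000001
+ 1001001000011010
= 0011010101011011  (discard carry-out 1)
Result 0011010101011011: MSB = 0 → value 13659.
Both addends are negative but the stored result is non-negative: signed overflow. The true value -23743 + (-28134) = -51877 lies outside [-32768, 32767].

13659; overflow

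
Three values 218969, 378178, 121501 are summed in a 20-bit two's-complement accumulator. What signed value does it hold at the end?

-329928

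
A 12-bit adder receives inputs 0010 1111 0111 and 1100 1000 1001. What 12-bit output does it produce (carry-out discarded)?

111110000000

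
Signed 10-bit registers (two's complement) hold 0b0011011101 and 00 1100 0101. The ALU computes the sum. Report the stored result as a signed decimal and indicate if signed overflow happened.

418; no overflow

0b0011011101 → 0011011101 = 221 (signed)
00 1100 0101 → 0011000101 = 197 (signed)
  0011011101
+ 0011000101
= 0110100010
Result 0110100010: MSB = 0 → value 418.
Both addends are non-negative and so is the stored result: no signed overflow.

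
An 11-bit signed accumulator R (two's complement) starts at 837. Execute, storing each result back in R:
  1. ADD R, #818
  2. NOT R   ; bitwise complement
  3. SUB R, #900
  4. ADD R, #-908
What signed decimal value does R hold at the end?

632

Start: R = 837 = 01101000101.
R = 837 + 818 = 1655; wraps to -393 = 11001110111
R = NOT 11001110111 = 00110001000 = 392
R = 392 − 900 = -508 = 11000000100
R = -508 + (-908) = -1416; wraps to 632 = 01001111000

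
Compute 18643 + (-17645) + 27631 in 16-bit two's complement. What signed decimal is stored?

28629

18643 + (-17645) = 998 (0000001111100110)
998 + 27631 = 28629 (0110111111010101)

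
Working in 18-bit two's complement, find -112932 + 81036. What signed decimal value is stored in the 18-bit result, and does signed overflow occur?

-112932 → 100100011011011100
81036 → 010011110010001100
  100100011011011100
+ 010011110010001100
= 111000001101101000
Result 111000001101101000: MSB = 1 → 230248 − 262144 = -31896.
Addends have opposite signs, so signed overflow cannot occur.

-31896; no overflow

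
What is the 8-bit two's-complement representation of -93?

10100011

|-93| = 93 = 01011101 in 8 bits.
Invert the bits: 10100010. Add 1: 10100011.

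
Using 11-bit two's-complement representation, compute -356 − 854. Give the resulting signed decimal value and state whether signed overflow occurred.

-356 → 11010011100
854 → 01101010110
Subtract via negate-and-add: invert 01101010110 + 1 = 10010101010 (i.e. -854).
  11010011100
+ 10010101010
= 01101000110  (discard carry-out 1)
Result 01101000110: MSB = 0 → value 838.
Both addends (after negating the subtrahend) are negative but the stored result is non-negative: signed overflow. The true value -356 − 854 = -1210 lies outside [-1024, 1023].

838; overflow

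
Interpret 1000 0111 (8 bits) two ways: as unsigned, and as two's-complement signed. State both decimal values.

unsigned = 135, signed = -121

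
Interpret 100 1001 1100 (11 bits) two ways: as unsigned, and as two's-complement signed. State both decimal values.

Unsigned: 10010011100 = 1180.
Signed: MSB=1 → 1180 − 2048 = -868.

unsigned = 1180, signed = -868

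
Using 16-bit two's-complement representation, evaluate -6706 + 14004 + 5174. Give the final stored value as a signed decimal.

-6706 + 14004 = 7298 (0001110010000010)
7298 + 5174 = 12472 (0011000010111000)

12472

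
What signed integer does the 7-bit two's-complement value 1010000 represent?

MSB is 1, so the value is negative.
Invert: 0101111. Add 1: 0110000 = 48. So the value is −48.

-48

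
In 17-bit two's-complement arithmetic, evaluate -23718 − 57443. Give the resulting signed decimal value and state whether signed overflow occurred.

49911; overflow

-23718 → 11010001101011010
57443 → 01110000001100011
Subtract via negate-and-add: invert 01110000001100011 + 1 = 10001111110011101 (i.e. -57443).
  11010001101011010
+ 10001111110011101
= 01100001011110111  (discard carry-out 1)
Result 01100001011110111: MSB = 0 → value 49911.
Both addends (after negating the subtrahend) are negative but the stored result is non-negative: signed overflow. The true value -23718 − 57443 = -81161 lies outside [-65536, 65535].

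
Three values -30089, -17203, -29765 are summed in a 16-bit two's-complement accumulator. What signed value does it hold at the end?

-11521

-30089 + (-17203) = -47292 → wraps to 18244 (0100011101000100)
18244 + (-29765) = -11521 (1101001011111111)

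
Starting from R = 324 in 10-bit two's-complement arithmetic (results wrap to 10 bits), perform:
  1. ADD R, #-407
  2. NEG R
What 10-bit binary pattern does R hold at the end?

0001010011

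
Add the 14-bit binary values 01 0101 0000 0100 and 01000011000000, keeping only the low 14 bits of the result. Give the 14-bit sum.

  01010100000100
+ 01000011000000
= 10010111000100

10010111000100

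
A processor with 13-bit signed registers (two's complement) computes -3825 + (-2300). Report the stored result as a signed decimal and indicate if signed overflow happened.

2067; overflow

-3825 → 1000100001111
-2300 → 1011100000100
  1000100001111
+ 1011100000100
= 0100000010011  (discard carry-out 1)
Result 0100000010011: MSB = 0 → value 2067.
Both addends are negative but the stored result is non-negative: signed overflow. The true value -3825 + (-2300) = -6125 lies outside [-4096, 4095].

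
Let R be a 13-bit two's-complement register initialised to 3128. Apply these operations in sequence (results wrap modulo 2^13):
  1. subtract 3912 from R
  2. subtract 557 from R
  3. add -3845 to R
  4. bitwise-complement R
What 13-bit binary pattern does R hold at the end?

1010001000001

Start: R = 3128 = 0110000111000.
R = 3128 − 3912 = -784 = 1110011110000
R = -784 − 557 = -1341 = 1101011000011
R = -1341 + (-3845) = -5186; wraps to 3006 = 0101110111110
R = NOT 0101110111110 = 1010001000001 = -3007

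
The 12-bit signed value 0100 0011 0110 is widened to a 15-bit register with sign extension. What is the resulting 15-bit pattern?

000010000110110

MSB of 010000110110 is 0; replicate it into the new high bits.
000|010000110110 → 000010000110110 (still 1078).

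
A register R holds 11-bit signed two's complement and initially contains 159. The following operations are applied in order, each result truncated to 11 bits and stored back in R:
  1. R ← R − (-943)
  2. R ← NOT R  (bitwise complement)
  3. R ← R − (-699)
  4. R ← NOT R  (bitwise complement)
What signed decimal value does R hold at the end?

Start: R = 159 = 00010011111.
R = 159 − (-943) = 1102; wraps to -946 = 10001001110
R = NOT 10001001110 = 01110110001 = 945
R = 945 − (-699) = 1644; wraps to -404 = 11001101100
R = NOT 11001101100 = 00110010011 = 403

403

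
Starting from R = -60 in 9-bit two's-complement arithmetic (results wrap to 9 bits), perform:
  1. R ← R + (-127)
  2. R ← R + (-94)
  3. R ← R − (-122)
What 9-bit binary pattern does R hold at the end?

Start: R = -60 = 111000100.
R = -60 + (-127) = -187 = 101000101
R = -187 + (-94) = -281; wraps to 231 = 011100111
R = 231 − (-122) = 353; wraps to -159 = 101100001

101100001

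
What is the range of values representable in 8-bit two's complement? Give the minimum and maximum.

Minimum: −2^7 = -128.
Maximum: 2^7 − 1 = 127.

min = -128, max = 127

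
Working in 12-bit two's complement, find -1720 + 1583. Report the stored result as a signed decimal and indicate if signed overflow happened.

-137; no overflow

-1720 → 100101001000
1583 → 011000101111
  100101001000
+ 011000101111
= 111101110111
Result 111101110111: MSB = 1 → 3959 − 4096 = -137.
Addends have opposite signs, so signed overflow cannot occur.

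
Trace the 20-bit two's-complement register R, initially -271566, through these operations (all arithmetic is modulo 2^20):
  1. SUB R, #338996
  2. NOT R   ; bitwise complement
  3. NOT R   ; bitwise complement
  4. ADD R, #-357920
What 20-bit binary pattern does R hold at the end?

00010011100011011110

Start: R = -271566 = 10111101101100110010.
R = -271566 − 338996 = -610562; wraps to 438014 = 01101010111011111110
R = NOT 01101010111011111110 = 10010101000100000001 = -438015
R = NOT 10010101000100000001 = 01101010111011111110 = 438014
R = 438014 + (-357920) = 80094 = 00010011100011011110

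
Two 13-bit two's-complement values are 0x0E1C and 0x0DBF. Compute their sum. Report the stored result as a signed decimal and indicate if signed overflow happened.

-1061; overflow

0x0E1C = 0111000011100 = 3612 (signed)
0x0DBF = 0110110111111 = 3519 (signed)
  0111000011100
+ 0110110111111
= 1101111011011
Result 1101111011011: MSB = 1 → 7131 − 8192 = -1061.
Both addends are non-negative but the stored result is negative: signed overflow. The true value 3612 + 3519 = 7131 lies outside [-4096, 4095].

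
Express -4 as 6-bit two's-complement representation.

|-4| = 4 = 000100 in 6 bits.
Invert the bits: 111011. Add 1: 111100.
Check: 111100 reads as 60 − 64 = -4.

111100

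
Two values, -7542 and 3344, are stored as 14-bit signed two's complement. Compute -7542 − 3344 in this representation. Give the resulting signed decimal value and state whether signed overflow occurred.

-7542 → 10001010001010
3344 → 00110100010000
Subtract via negate-and-add: invert 00110100010000 + 1 = 11001011110000 (i.e. -3344).
  10001010001010
+ 11001011110000
= 01010101111010  (discard carry-out 1)
Result 01010101111010: MSB = 0 → value 5498.
Both addends (after negating the subtrahend) are negative but the stored result is non-negative: signed overflow. The true value -7542 − 3344 = -10886 lies outside [-8192, 8191].

5498; overflow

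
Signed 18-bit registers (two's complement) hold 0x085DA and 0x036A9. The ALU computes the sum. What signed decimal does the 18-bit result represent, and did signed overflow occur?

48259; no overflow

0x085DA = 001000010111011010 = 34266 (signed)
0x036A9 = 000011011010101001 = 13993 (signed)
  001000010111011010
+ 000011011010101001
= 001011110010000011
Result 001011110010000011: MSB = 0 → value 48259.
Both addends are non-negative and so is the stored result: no signed overflow.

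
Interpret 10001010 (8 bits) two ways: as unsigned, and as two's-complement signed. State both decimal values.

Unsigned: 10001010 = 138.
Signed: MSB=1 → 138 − 256 = -118.

unsigned = 138, signed = -118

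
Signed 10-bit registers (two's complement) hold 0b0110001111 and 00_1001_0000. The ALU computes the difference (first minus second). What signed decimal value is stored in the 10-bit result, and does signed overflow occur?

0b0110001111 → 0110001111 = 399 (signed)
00_1001_0000 → 0010010000 = 144 (signed)
Subtract via negate-and-add: invert 0010010000 + 1 = 1101110000 (i.e. -144).
  0110001111
+ 1101110000
= 0011111111  (discard carry-out 1)
Result 0011111111: MSB = 0 → value 255.
Addends (after negating the subtrahend) have opposite signs, so signed overflow cannot occur.

255; no overflow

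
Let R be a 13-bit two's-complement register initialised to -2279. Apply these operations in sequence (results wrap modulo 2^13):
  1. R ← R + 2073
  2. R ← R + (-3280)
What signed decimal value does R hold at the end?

-3486

Start: R = -2279 = 1011100011001.
R = -2279 + 2073 = -206 = 1111100110010
R = -206 + (-3280) = -3486 = 1001001100010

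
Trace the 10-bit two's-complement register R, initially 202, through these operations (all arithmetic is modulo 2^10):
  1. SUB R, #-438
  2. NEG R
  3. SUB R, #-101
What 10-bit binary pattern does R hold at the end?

0111100101

Start: R = 202 = 0011001010.
R = 202 − (-438) = 640; wraps to -384 = 1010000000
R = −(-384) = 384 = 0110000000
R = 384 − (-101) = 485 = 0111100101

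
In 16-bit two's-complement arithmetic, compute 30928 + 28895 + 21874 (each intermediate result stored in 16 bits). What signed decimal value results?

16161

30928 + 28895 = 59823 → wraps to -5713 (1110100110101111)
-5713 + 21874 = 16161 (0011111100100001)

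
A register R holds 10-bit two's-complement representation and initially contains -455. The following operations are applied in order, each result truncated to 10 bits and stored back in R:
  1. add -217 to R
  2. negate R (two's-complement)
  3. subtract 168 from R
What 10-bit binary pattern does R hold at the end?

Start: R = -455 = 1000111001.
R = -455 + (-217) = -672; wraps to 352 = 0101100000
R = −(352) = -352 = 1010100000
R = -352 − 168 = -520; wraps to 504 = 0111111000

0111111000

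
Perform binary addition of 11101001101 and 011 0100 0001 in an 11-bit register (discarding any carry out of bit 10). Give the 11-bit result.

01010001110

  11101001101
+ 01101000001
= 01010001110  (discard carry-out 1)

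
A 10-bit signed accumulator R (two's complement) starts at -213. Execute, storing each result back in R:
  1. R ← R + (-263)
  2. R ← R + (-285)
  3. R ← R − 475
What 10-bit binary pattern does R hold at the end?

Start: R = -213 = 1100101011.
R = -213 + (-263) = -476 = 1000100100
R = -476 + (-285) = -761; wraps to 263 = 0100000111
R = 263 − 475 = -212 = 1100101100

1100101100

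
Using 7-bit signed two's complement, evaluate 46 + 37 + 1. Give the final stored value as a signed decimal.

46 + 37 = 83 → wraps to -45 (1010011)
-45 + 1 = -44 (1010100)

-44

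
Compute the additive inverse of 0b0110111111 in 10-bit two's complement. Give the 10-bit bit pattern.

1001000001

Invert: 1001000000. Add 1: 1001000001.
Check: 0110111111 = 447, 1001000001 = -447.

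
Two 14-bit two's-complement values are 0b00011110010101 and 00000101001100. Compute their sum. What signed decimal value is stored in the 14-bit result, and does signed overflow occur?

0b00011110010101 → 00011110010101 = 1941 (signed)
00000101001100 = 332 (signed)
  00011110010101
+ 00000101001100
= 00100011100001
Result 00100011100001: MSB = 0 → value 2273.
Both addends are non-negative and so is the stored result: no signed overflow.

2273; no overflow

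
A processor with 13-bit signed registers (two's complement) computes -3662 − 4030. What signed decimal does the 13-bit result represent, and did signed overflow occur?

500; overflow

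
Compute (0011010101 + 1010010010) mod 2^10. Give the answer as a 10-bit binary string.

1101100111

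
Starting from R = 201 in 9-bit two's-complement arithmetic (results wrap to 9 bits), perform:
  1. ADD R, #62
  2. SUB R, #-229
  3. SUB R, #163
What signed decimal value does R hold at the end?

Start: R = 201 = 011001001.
R = 201 + 62 = 263; wraps to -249 = 100000111
R = -249 − (-229) = -20 = 111101100
R = -20 − 163 = -183 = 101001001

-183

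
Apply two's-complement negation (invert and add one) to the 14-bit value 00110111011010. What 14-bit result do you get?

11001000100110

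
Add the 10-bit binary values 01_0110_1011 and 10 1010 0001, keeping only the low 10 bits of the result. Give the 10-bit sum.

  0101101011
+ 1010100001
= 0000001100  (discard carry-out 1)

0000001100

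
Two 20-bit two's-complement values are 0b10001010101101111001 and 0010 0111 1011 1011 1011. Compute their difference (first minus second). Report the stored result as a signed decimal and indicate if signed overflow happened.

0b10001010101101111001 → 10001010101101111001 = -480391 (signed)
0010 0111 1011 1011 1011 → 00100111101110111011 = 162747 (signed)
Subtract via negate-and-add: invert 00100111101110111011 + 1 = 11011000010001000101 (i.e. -162747).
  10001010101101111001
+ 11011000010001000101
= 01100010111110111110  (discard carry-out 1)
Result 01100010111110111110: MSB = 0 → value 405438.
Both addends (after negating the subtrahend) are negative but the stored result is non-negative: signed overflow. The true value -480391 − 162747 = -643138 lies outside [-524288, 524287].

405438; overflow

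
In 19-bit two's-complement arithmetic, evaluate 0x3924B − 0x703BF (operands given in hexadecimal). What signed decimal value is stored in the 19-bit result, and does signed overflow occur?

-225652; overflow

0x3924B = 0111001001001001011 = 234059 (signed)
0x703BF = 1110000001110111111 = -64577 (signed)
Subtract via negate-and-add: invert 1110000001110111111 + 1 = 0001111110001000001 (i.e. 64577).
  0111001001001001011
+ 0001111110001000001
= 1001000111010001100
Result 1001000111010001100: MSB = 1 → 298636 − 524288 = -225652.
Both addends (after negating the subtrahend) are non-negative but the stored result is negative: signed overflow. The true value 234059 − (-64577) = 298636 lies outside [-262144, 262143].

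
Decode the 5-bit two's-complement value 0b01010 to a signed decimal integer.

MSB is 0, so the value is non-negative: 01010 = 10.

10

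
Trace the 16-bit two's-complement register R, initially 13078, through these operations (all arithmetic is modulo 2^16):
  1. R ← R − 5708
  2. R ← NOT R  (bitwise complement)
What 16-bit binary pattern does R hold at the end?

Start: R = 13078 = 0011001100010110.
R = 13078 − 5708 = 7370 = 0001110011001010
R = NOT 0001110011001010 = 1110001100110101 = -7371

1110001100110101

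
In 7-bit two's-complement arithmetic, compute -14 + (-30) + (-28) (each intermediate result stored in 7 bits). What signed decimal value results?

-14 + (-30) = -44 (1010100)
-44 + (-28) = -72 → wraps to 56 (0111000)

56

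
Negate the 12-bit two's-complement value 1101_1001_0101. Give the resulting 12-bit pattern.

001001101011

Invert: 001001101010. Add 1: 001001101011.
Check: 110110010101 = -619, 001001101011 = 619.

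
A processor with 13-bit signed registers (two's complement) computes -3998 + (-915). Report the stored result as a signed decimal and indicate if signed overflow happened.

-3998 → 1000001100010
-915 → 1110001101101
  1000001100010
+ 1110001101101
= 0110011001111  (discard carry-out 1)
Result 0110011001111: MSB = 0 → value 3279.
Both addends are negative but the stored result is non-negative: signed overflow. The true value -3998 + (-915) = -4913 lies outside [-4096, 4095].

3279; overflow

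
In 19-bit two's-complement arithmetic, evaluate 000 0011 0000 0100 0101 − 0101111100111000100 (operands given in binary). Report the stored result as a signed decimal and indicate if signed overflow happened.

000 0011 0000 0100 0101 → 0000011000001000101 = 12357 (signed)
0101111100111000100 = 195012 (signed)
Subtract via negate-and-add: invert 0101111100111000100 + 1 = 1010000011000111100 (i.e. -195012).
  0000011000001000101
+ 1010000011000111100
= 1010011011010000001
Result 1010011011010000001: MSB = 1 → 341633 − 524288 = -182655.
Addends (after negating the subtrahend) have opposite signs, so signed overflow cannot occur.

-182655; no overflow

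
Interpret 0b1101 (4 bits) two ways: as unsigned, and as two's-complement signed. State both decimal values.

unsigned = 13, signed = -3

Unsigned: 1101 = 13.
Signed: MSB=1 → 13 − 16 = -3.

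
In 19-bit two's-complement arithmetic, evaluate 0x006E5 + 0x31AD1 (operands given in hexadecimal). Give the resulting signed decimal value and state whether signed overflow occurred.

205238; no overflow

0x006E5 = 0000000011011100101 = 1765 (signed)
0x31AD1 = 0110001101011010001 = 203473 (signed)
  0000000011011100101
+ 0110001101011010001
= 0110010000110110110
Result 0110010000110110110: MSB = 0 → value 205238.
Both addends are non-negative and so is the stored result: no signed overflow.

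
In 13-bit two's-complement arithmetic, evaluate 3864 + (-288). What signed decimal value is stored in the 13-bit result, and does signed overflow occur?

3576; no overflow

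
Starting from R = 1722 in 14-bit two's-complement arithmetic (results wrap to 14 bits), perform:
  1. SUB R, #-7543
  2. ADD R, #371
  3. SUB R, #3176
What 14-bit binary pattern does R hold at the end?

Start: R = 1722 = 00011010111010.
R = 1722 − (-7543) = 9265; wraps to -7119 = 10010000110001
R = -7119 + 371 = -6748 = 10010110100100
R = -6748 − 3176 = -9924; wraps to 6460 = 01100100111100

01100100111100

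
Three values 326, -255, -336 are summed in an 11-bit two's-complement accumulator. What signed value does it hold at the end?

-265

326 + (-255) = 71 (00001000111)
71 + (-336) = -265 (11011110111)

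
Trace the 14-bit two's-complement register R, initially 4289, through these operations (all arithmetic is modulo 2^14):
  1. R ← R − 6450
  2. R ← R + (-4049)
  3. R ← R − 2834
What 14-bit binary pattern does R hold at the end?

Start: R = 4289 = 01000011000001.
R = 4289 − 6450 = -2161 = 11011110001111
R = -2161 + (-4049) = -6210 = 10011110111110
R = -6210 − 2834 = -9044; wraps to 7340 = 01110010101100

01110010101100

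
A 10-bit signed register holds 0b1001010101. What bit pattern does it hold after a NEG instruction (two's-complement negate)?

Invert: 0110101010. Add 1: 0110101011.
Check: 1001010101 = -427, 0110101011 = 427.

0110101011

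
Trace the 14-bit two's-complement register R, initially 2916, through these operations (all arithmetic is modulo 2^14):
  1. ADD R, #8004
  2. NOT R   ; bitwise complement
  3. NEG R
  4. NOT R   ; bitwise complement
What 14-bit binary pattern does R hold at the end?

01010101010110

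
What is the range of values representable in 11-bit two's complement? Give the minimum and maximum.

min = -1024, max = 1023

Minimum: −2^10 = -1024.
Maximum: 2^10 − 1 = 1023.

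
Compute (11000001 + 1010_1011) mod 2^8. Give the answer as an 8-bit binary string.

01101100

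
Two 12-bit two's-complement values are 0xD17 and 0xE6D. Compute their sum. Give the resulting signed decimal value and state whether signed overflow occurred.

0xD17 = 110100010111 = -745 (signed)
0xE6D = 111001101101 = -403 (signed)
  110100010111
+ 111001101101
= 101110000100  (discard carry-out 1)
Result 101110000100: MSB = 1 → 2948 − 4096 = -1148.
Both addends are negative and so is the stored result: no signed overflow.

-1148; no overflow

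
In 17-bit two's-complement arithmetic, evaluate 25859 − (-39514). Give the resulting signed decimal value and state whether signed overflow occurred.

65373; no overflow

25859 → 00110010100000011
-39514 → 10110010110100110
Subtract via negate-and-add: invert 10110010110100110 + 1 = 01001101001011010 (i.e. 39514).
  00110010100000011
+ 01001101001011010
= 01111111101011101
Result 01111111101011101: MSB = 0 → value 65373.
Both addends (after negating the subtrahend) are non-negative and so is the stored result: no signed overflow.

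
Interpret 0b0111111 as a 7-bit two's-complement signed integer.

MSB is 0, so the value is non-negative: 0111111 = 63.

63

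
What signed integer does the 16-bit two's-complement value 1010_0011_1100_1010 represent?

-23606

MSB is 1, so the value is negative.
Unsigned reading: 41930. Subtract 2^16 = 65536: 41930 − 65536 = -23606.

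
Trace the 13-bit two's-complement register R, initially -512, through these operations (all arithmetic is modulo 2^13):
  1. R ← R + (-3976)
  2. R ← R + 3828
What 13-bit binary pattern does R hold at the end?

Start: R = -512 = 1111000000000.
R = -512 + (-3976) = -4488; wraps to 3704 = 0111001111000
R = 3704 + 3828 = 7532; wraps to -660 = 1110101101100

1110101101100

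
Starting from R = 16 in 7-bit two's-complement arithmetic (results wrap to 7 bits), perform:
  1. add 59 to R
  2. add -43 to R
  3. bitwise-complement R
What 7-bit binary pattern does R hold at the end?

Start: R = 16 = 0010000.
R = 16 + 59 = 75; wraps to -53 = 1001011
R = -53 + (-43) = -96; wraps to 32 = 0100000
R = NOT 0100000 = 1011111 = -33

1011111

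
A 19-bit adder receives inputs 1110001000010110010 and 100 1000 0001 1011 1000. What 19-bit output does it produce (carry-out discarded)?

  1110001000010110010
+ 1001000000110111000
= 0111001001001101010  (discard carry-out 1)

0111001001001101010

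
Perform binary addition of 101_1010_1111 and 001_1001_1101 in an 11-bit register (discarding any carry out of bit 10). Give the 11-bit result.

  10110101111
+ 00110011101
= 11101001100

11101001100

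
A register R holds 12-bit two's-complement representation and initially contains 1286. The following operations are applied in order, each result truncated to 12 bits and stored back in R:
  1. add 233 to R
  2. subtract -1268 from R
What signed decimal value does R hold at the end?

-1309

Start: R = 1286 = 010100000110.
R = 1286 + 233 = 1519 = 010111101111
R = 1519 − (-1268) = 2787; wraps to -1309 = 101011100011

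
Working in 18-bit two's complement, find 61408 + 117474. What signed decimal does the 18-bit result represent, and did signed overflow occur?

61408 → 001110111111100000
117474 → 011100101011100010
  001110111111100000
+ 011100101011100010
= 101011101011000010
Result 101011101011000010: MSB = 1 → 178882 − 262144 = -83262.
Both addends are non-negative but the stored result is negative: signed overflow. The true value 61408 + 117474 = 178882 lies outside [-131072, 131071].

-83262; overflow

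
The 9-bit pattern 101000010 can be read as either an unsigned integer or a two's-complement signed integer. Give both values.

unsigned = 322, signed = -190

Unsigned: 101000010 = 322.
Signed: MSB=1 → 322 − 512 = -190.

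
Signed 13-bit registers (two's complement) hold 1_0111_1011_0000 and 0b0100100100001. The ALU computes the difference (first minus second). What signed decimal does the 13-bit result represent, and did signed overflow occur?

3727; overflow

1_0111_1011_0000 → 1011110110000 = -2128 (signed)
0b0100100100001 → 0100100100001 = 2337 (signed)
Subtract via negate-and-add: invert 0100100100001 + 1 = 1011011011111 (i.e. -2337).
  1011110110000
+ 1011011011111
= 0111010001111  (discard carry-out 1)
Result 0111010001111: MSB = 0 → value 3727.
Both addends (after negating the subtrahend) are negative but the stored result is non-negative: signed overflow. The true value -2128 − 2337 = -4465 lies outside [-4096, 4095].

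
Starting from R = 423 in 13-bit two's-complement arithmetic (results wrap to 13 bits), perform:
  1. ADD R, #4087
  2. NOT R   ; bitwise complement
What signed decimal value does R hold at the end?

Start: R = 423 = 0000110100111.
R = 423 + 4087 = 4510; wraps to -3682 = 1000110011110
R = NOT 1000110011110 = 0111001100001 = 3681

3681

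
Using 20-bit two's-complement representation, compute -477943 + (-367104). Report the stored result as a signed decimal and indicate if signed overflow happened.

-477943 → 10001011010100001001
-367104 → 10100110011000000000
  10001011010100001001
+ 10100110011000000000
= 00110001101100001001  (discard carry-out 1)
Result 00110001101100001001: MSB = 0 → value 203529.
Both addends are negative but the stored result is non-negative: signed overflow. The true value -477943 + (-367104) = -845047 lies outside [-524288, 524287].

203529; overflow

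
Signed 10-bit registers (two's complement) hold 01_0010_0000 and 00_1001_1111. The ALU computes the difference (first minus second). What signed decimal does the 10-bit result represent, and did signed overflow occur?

01_0010_0000 → 0100100000 = 288 (signed)
00_1001_1111 → 0010011111 = 159 (signed)
Subtract via negate-and-add: invert 0010011111 + 1 = 1101100001 (i.e. -159).
  0100100000
+ 1101100001
= 0010000001  (discard carry-out 1)
Result 0010000001: MSB = 0 → value 129.
Addends (after negating the subtrahend) have opposite signs, so signed overflow cannot occur.

129; no overflow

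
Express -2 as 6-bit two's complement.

|-2| = 2 = 000010 in 6 bits.
Invert the bits: 111101. Add 1: 111110.
Check: 111110 reads as 62 − 64 = -2.

111110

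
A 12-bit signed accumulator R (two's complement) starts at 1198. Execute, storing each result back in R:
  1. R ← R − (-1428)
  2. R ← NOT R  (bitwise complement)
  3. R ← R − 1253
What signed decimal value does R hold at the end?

216

Start: R = 1198 = 010010101110.
R = 1198 − (-1428) = 2626; wraps to -1470 = 101001000010
R = NOT 101001000010 = 010110111101 = 1469
R = 1469 − 1253 = 216 = 000011011000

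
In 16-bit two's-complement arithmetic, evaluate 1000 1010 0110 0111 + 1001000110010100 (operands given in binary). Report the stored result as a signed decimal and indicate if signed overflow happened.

1000 1010 0110 0111 → 1000101001100111 = -30105 (signed)
1001000110010100 = -28268 (signed)
  1000101001100111
+ 1001000110010100
= 0001101111111011  (discard carry-out 1)
Result 0001101111111011: MSB = 0 → value 7163.
Both addends are negative but the stored result is non-negative: signed overflow. The true value -30105 + (-28268) = -58373 lies outside [-32768, 32767].

7163; overflow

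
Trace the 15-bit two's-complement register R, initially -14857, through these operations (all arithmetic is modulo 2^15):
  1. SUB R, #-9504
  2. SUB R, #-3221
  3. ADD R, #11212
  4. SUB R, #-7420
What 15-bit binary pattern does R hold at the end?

100000001110100

Start: R = -14857 = 100010111110111.
R = -14857 − (-9504) = -5353 = 110101100010111
R = -5353 − (-3221) = -2132 = 111011110101100
R = -2132 + 11212 = 9080 = 010001101111000
R = 9080 − (-7420) = 16500; wraps to -16268 = 100000001110100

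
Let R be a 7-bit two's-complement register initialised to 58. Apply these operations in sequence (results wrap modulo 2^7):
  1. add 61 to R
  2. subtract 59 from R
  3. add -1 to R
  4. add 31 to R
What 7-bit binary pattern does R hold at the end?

Start: R = 58 = 0111010.
R = 58 + 61 = 119; wraps to -9 = 1110111
R = -9 − 59 = -68; wraps to 60 = 0111100
R = 60 + (-1) = 59 = 0111011
R = 59 + 31 = 90; wraps to -38 = 1011010

1011010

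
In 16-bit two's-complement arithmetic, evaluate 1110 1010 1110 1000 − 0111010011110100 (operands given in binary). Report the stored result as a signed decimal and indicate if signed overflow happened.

30196; overflow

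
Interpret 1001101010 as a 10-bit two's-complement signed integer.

-406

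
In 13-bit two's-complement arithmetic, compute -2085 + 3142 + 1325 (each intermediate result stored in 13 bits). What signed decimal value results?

2382

-2085 + 3142 = 1057 (0010000100001)
1057 + 1325 = 2382 (0100101001110)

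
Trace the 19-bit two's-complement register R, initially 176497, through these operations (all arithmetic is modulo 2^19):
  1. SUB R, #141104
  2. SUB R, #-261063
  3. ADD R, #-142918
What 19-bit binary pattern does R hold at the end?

0100101011111000010

Start: R = 176497 = 0101011000101110001.
R = 176497 − 141104 = 35393 = 0001000101001000001
R = 35393 − (-261063) = 296456; wraps to -227832 = 1001000011000001000
R = -227832 + (-142918) = -370750; wraps to 153538 = 0100101011111000010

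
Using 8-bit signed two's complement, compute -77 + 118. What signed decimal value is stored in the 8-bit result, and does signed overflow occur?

41; no overflow

-77 → 10110011
118 → 01110110
  10110011
+ 01110110
= 00101001  (discard carry-out 1)
Result 00101001: MSB = 0 → value 41.
Addends have opposite signs, so signed overflow cannot occur.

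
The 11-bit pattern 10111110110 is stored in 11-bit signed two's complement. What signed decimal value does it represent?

MSB is 1, so the value is negative.
Invert: 01000001001. Add 1: 01000001010 = 522. So the value is −522.

-522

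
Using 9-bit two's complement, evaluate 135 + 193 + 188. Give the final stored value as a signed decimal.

135 + 193 = 328 → wraps to -184 (101001000)
-184 + 188 = 4 (000000100)

4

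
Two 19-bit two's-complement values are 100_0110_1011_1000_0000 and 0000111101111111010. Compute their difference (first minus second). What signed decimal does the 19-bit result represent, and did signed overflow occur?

257926; overflow

100_0110_1011_1000_0000 → 1000110101110000000 = -234624 (signed)
0000111101111111010 = 31738 (signed)
Subtract via negate-and-add: invert 0000111101111111010 + 1 = 1111000010000000110 (i.e. -31738).
  1000110101110000000
+ 1111000010000000110
= 0111110111110000110  (discard carry-out 1)
Result 0111110111110000110: MSB = 0 → value 257926.
Both addends (after negating the subtrahend) are negative but the stored result is non-negative: signed overflow. The true value -234624 − 31738 = -266362 lies outside [-262144, 262143].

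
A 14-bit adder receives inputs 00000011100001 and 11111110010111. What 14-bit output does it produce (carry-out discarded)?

  00000011100001
+ 11111110010111
= 00000001111000  (discard carry-out 1)

00000001111000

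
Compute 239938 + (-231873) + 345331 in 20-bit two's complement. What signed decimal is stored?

239938 + (-231873) = 8065 (00000001111110000001)
8065 + 345331 = 353396 (01010110010001110100)

353396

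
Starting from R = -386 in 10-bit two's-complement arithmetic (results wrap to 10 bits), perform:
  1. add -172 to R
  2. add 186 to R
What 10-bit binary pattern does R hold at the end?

1010001100

Start: R = -386 = 1001111110.
R = -386 + (-172) = -558; wraps to 466 = 0111010010
R = 466 + 186 = 652; wraps to -372 = 1010001100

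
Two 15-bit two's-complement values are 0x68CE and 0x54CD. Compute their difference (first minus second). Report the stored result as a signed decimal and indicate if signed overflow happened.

5121; no overflow

0x68CE = 110100011001110 = -5938 (signed)
0x54CD = 101010011001101 = -11059 (signed)
Subtract via negate-and-add: invert 101010011001101 + 1 = 010101100110011 (i.e. 11059).
  110100011001110
+ 010101100110011
= 001010000000001  (discard carry-out 1)
Result 001010000000001: MSB = 0 → value 5121.
Addends (after negating the subtrahend) have opposite signs, so signed overflow cannot occur.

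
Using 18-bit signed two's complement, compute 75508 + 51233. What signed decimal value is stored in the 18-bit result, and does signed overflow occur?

126741; no overflow

75508 → 010010011011110100
51233 → 001100100000100001
  010010011011110100
+ 001100100000100001
= 011110111100010101
Result 011110111100010101: MSB = 0 → value 126741.
Both addends are non-negative and so is the stored result: no signed overflow.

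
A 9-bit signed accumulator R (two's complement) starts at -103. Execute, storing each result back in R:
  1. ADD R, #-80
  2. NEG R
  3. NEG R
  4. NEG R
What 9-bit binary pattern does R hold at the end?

Start: R = -103 = 110011001.
R = -103 + (-80) = -183 = 101001001
R = −(-183) = 183 = 010110111
R = −(183) = -183 = 101001001
R = −(-183) = 183 = 010110111

010110111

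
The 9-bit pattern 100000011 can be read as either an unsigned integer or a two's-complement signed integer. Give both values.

Unsigned: 100000011 = 259.
Signed: MSB=1 → 259 − 512 = -253.

unsigned = 259, signed = -253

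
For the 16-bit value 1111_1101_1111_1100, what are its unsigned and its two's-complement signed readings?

Unsigned: 1111110111111100 = 65020.
Signed: MSB=1 → 65020 − 65536 = -516.

unsigned = 65020, signed = -516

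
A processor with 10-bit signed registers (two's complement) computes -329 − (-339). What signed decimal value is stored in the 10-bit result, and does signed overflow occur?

10; no overflow

-329 → 1010110111
-339 → 1010101101
Subtract via negate-and-add: invert 1010101101 + 1 = 0101010011 (i.e. 339).
  1010110111
+ 0101010011
= 0000001010  (discard carry-out 1)
Result 0000001010: MSB = 0 → value 10.
Addends (after negating the subtrahend) have opposite signs, so signed overflow cannot occur.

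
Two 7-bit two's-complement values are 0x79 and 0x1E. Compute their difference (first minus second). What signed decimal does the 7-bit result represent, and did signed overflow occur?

-37; no overflow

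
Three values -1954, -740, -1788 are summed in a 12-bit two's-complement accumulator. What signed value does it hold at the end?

-1954 + (-740) = -2694 → wraps to 1402 (010101111010)
1402 + (-1788) = -386 (111001111110)

-386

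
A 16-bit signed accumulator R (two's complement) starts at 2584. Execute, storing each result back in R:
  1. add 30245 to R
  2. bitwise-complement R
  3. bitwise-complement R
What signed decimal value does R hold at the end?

-32707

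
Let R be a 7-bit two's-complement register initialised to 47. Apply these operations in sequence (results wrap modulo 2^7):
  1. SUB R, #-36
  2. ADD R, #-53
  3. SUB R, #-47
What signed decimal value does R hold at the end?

-51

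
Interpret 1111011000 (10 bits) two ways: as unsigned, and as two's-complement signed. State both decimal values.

unsigned = 984, signed = -40

Unsigned: 1111011000 = 984.
Signed: MSB=1 → 984 − 1024 = -40.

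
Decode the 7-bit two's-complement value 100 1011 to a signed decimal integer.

MSB is 1, so the value is negative.
Invert: 0110100. Add 1: 0110101 = 53. So the value is −53.

-53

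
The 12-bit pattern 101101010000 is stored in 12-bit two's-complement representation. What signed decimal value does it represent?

MSB is 1, so the value is negative.
Invert: 010010101111. Add 1: 010010110000 = 1200. So the value is −1200.

-1200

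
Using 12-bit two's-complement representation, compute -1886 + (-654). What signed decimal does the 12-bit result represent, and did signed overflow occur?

-1886 → 100010100010
-654 → 110101110010
  100010100010
+ 110101110010
= 011000010100  (discard carry-out 1)
Result 011000010100: MSB = 0 → value 1556.
Both addends are negative but the stored result is non-negative: signed overflow. The true value -1886 + (-654) = -2540 lies outside [-2048, 2047].

1556; overflow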